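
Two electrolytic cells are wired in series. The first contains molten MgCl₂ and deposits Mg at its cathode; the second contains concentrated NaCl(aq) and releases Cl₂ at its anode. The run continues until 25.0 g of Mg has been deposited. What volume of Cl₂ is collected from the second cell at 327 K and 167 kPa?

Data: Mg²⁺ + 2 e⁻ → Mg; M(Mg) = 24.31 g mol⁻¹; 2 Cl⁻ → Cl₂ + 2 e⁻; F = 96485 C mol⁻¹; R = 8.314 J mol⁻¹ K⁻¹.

n(Mg) = 25.0 / 24.31 = 1.028 mol, so n(e⁻) = 2 × 1.028 = 2.057 mol.
The cells are in series, so the same 2.057 mol of electrons passes through the second cell.
2 Cl⁻ → Cl₂ + 2 e⁻ — 2 mol e⁻ per mol Cl₂, so n(Cl₂) = 2.057/2 = 1.028 mol.
V = nRT/P = (1.028 × 8.314 × 327) / (167 × 10³) = 0.0167 m³ = 16.7 L.

16.7 L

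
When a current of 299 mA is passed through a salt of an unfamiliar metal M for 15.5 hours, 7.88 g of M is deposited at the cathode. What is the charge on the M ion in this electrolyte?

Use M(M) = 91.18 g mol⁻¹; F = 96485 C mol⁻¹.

Q = I·t = 0.2990 A × 55800 s = 16680 C, so n(e⁻) = 16680/96485 = 0.1729 mol.
n(M) deposited = 7.88 / 91.18 = 0.08642 mol.
Electrons per atom = n(e⁻)/n(M) = 0.1729 / 0.08642 = 2.00 ≈ 2, so the ion is M²⁺.

+2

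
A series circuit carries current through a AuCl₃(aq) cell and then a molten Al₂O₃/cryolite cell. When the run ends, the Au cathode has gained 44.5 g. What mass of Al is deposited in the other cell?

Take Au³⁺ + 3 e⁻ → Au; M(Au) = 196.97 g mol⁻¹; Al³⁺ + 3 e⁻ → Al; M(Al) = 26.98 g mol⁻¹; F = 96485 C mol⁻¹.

6.10 g

n(Au) = 44.5 / 196.97 = 0.2259 mol.
Since Au³⁺ + 3 e⁻ → Au, n(e⁻) passed = 3 × 0.2259 = 0.6778 mol.
Cells in series carry the same charge, so the same 0.6778 mol of electrons passes through cell 2.
Al³⁺ + 3 e⁻ → Al, so n(Al) = 0.6778 / 3 = 0.2259 mol.
m(Al) = 0.2259 × 26.98 = 6.10 g.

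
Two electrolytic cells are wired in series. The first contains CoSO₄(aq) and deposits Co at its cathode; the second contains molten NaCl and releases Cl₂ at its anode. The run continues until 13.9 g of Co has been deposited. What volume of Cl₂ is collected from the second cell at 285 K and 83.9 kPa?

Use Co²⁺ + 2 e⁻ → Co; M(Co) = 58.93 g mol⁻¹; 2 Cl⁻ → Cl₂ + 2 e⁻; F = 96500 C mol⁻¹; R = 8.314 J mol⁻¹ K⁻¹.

6.66 L

n(Co) = 13.9 / 58.93 = 0.2359 mol, so n(e⁻) = 2 × 0.2359 = 0.4717 mol.
The cells are in series, so the same 0.4717 mol of electrons passes through the second cell.
2 Cl⁻ → Cl₂ + 2 e⁻ — 2 mol e⁻ per mol Cl₂, so n(Cl₂) = 0.4717/2 = 0.2359 mol.
V = nRT/P = (0.2359 × 8.314 × 285) / (83.9 × 10³) = 0.00666 m³ = 6.66 L.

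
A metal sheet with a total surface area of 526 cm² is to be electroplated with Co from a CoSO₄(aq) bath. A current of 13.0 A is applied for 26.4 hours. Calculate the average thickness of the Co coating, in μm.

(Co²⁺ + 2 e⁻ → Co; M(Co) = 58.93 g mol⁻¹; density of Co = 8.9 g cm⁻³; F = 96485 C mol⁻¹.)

806 μm

Q = I·t = 13.00 × 95040 = 1236000 C; n(e⁻) = 12.81 mol.
n(Co) = n(e⁻)/2 = 6.403 mol, so m = 6.403 × 58.93 = 377.3 g.
Volume = m/ρ = 377.3 / 8.9 = 42.39 cm³.
Thickness = V/A = 42.39 / 526 = 0.0806 cm = 806 μm.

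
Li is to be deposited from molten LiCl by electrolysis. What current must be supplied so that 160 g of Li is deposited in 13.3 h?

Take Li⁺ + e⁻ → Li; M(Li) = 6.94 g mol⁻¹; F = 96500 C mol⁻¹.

46.5 A

n(Li) = 160 / 6.94 = 23.05 mol.
n(e⁻) = 1 × 23.05 = 23.05 mol.
Q = n(e⁻)·F = 23.05 × 96500 = 2225000 C.
I = Q/t = 2225000 / 47880 s = 46.5 A.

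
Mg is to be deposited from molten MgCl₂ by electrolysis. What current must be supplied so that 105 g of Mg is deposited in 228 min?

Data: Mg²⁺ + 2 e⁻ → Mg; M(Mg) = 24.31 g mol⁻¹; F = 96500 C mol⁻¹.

n(Mg) = 105 / 24.31 = 4.319 mol.
n(e⁻) = 2 × 4.319 = 8.638 mol.
Q = n(e⁻)·F = 8.638 × 96500 = 833600 C.
I = Q/t = 833600 / 13680 s = 60.9 A.

60.9 A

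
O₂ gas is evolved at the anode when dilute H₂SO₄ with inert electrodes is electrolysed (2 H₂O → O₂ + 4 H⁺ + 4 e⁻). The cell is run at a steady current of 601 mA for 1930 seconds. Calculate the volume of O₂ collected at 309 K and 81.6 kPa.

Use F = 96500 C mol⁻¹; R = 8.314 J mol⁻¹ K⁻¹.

Q = I·t = 0.6010 A × 1930.0 s = 1160 C.
n(e⁻) = Q/F = 1160 / 96500 = 0.01202 mol.
4 electrons are transferred per O₂ molecule, so n(O₂) = 0.01202 / 4 = 0.003005 mol.
V = nRT/P = (0.003005 × 8.314 × 309) / (81.6 × 10³ Pa) = 9.46 × 10⁻⁵ m³ = 0.0946 L.

0.0946 L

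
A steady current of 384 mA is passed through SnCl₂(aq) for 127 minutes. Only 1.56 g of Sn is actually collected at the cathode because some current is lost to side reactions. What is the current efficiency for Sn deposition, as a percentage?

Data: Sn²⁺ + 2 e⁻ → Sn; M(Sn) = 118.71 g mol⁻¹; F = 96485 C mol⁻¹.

Q = I·t = 0.3840 × 7620.0 = 2926 C; n(e⁻) = 2926/96485 = 0.03033 mol.
Theoretical n(Sn) = n(e⁻)/2 = 0.01516 mol, i.e. m_theo = 0.01516 × 118.71 = 1.800 g.
Efficiency = m_actual / m_theo = 1.56 / 1.800 = 86.7 %.

86.7 %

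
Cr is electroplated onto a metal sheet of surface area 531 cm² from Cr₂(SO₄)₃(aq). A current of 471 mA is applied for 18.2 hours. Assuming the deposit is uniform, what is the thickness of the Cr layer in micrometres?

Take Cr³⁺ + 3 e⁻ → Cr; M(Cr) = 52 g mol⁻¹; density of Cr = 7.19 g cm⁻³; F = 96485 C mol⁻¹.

Q = I·t = 0.4710 × 65520 = 30860 C; n(e⁻) = 0.3198 mol.
n(Cr) = n(e⁻)/3 = 0.1066 mol, so m = 0.1066 × 52 = 5.544 g.
Volume = m/ρ = 5.544 / 7.19 = 0.7711 cm³.
Thickness = V/A = 0.7711 / 531 = 0.00145 cm = 14.5 μm.

14.5 μm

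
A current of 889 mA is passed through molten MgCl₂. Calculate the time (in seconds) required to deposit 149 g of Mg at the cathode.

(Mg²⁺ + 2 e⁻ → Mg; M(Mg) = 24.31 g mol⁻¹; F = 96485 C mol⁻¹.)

n(Mg) = m/M = 149 / 24.31 = 6.129 mol.
Each Mg atom requires 2 electrons, so n(e⁻) = 2 × 6.129 = 12.26 mol.
Q = n(e⁻)·F = 12.26 × 96485 = 1183000 C.
t = Q/I = 1183000 / 0.8890 A = 1330000 s.

1.33 × 10⁶ s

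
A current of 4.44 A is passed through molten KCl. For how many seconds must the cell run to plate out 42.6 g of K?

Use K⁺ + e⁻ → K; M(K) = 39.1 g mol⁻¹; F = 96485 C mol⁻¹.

23700 s

n(K) = m/M = 42.6 / 39.1 = 1.090 mol.
Each K atom requires 1 electron, so n(e⁻) = 1 × 1.090 = 1.090 mol.
Q = n(e⁻)·F = 1.090 × 96485 = 105100 C.
t = Q/I = 105100 / 4.440 A = 23680 s.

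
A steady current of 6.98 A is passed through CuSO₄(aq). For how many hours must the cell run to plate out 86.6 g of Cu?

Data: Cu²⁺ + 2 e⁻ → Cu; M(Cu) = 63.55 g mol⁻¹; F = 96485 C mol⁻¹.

10.5 h

n(Cu) = m/M = 86.6 / 63.55 = 1.363 mol.
Each Cu atom requires 2 electrons, so n(e⁻) = 2 × 1.363 = 2.725 mol.
Q = n(e⁻)·F = 2.725 × 96485 = 263000 C.
t = Q/I = 263000 / 6.980 A = 37670 s = 10.5 h.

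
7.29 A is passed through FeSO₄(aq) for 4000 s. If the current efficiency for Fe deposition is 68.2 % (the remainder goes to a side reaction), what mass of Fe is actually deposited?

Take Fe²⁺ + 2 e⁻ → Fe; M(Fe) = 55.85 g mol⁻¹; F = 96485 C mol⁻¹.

5.76 g

Q = I·t = 7.290 × 4000.0 = 29160 C.
n(e⁻) = 29160/96485 = 0.3022 mol; theoretically n(Fe) = 0.3022/2 = 0.1511 mol, m_theo = 8.440 g.
At 68.2 % efficiency, m_actual = 0.682 × 8.440 = 5.76 g.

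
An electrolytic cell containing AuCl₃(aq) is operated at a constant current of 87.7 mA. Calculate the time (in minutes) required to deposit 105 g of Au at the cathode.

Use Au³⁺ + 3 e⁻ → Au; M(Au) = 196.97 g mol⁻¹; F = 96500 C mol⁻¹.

n(Au) = m/M = 105 / 196.97 = 0.5331 mol.
Each Au atom requires 3 electrons, so n(e⁻) = 3 × 0.5331 = 1.599 mol.
Q = n(e⁻)·F = 1.599 × 96500 = 154300 C.
t = Q/I = 154300 / 0.08770 A = 1760000 s = 29300 min.

29300 min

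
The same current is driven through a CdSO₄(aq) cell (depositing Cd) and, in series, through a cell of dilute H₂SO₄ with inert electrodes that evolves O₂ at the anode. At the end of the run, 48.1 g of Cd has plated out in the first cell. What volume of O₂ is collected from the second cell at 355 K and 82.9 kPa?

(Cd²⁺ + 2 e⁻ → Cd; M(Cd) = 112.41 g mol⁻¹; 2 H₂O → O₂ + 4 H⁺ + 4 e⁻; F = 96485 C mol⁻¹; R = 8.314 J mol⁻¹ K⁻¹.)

7.62 L

n(Cd) = 48.1 / 112.41 = 0.4279 mol, so n(e⁻) = 2 × 0.4279 = 0.8558 mol.
The cells are in series, so the same 0.8558 mol of electrons passes through the second cell.
2 H₂O → O₂ + 4 H⁺ + 4 e⁻ — 4 mol e⁻ per mol O₂, so n(O₂) = 0.8558/4 = 0.2139 mol.
V = nRT/P = (0.2139 × 8.314 × 355) / (82.9 × 10³) = 0.00762 m³ = 7.62 L.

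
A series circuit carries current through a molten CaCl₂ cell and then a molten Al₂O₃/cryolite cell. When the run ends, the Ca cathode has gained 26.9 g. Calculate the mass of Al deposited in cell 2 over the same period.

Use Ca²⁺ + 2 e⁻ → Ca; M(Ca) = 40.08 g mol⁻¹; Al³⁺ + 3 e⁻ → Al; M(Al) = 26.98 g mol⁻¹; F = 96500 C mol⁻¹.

n(Ca) = 26.9 / 40.08 = 0.6712 mol.
Since Ca²⁺ + 2 e⁻ → Ca, n(e⁻) passed = 2 × 0.6712 = 1.342 mol.
Cells in series carry the same charge, so the same 1.342 mol of electrons passes through cell 2.
Al³⁺ + 3 e⁻ → Al, so n(Al) = 1.342 / 3 = 0.4474 mol.
m(Al) = 0.4474 × 26.98 = 12.1 g.

12.1 g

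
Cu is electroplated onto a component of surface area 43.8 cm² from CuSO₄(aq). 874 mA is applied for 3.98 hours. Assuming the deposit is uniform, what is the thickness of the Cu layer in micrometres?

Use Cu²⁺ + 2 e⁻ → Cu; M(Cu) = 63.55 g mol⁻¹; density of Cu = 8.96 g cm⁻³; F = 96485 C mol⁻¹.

Q = I·t = 0.8740 × 14328 = 12520 C; n(e⁻) = 0.1298 mol.
n(Cu) = n(e⁻)/2 = 0.06489 mol, so m = 0.06489 × 63.55 = 4.124 g.
Volume = m/ρ = 4.124 / 8.96 = 0.4603 cm³.
Thickness = V/A = 0.4603 / 43.8 = 0.0105 cm = 105 μm.

105 μm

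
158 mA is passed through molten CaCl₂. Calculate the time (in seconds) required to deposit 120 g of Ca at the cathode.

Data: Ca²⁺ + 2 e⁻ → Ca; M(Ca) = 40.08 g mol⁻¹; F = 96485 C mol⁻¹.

3.66 × 10⁶ s

n(Ca) = m/M = 120 / 40.08 = 2.994 mol.
Each Ca atom requires 2 electrons, so n(e⁻) = 2 × 2.994 = 5.988 mol.
Q = n(e⁻)·F = 5.988 × 96485 = 577800 C.
t = Q/I = 577800 / 0.1580 A = 3657000 s.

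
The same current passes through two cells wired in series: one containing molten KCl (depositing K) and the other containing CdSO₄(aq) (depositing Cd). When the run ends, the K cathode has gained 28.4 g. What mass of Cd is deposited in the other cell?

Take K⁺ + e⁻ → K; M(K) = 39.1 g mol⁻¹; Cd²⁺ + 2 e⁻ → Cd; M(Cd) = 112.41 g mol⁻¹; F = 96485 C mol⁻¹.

n(K) = 28.4 / 39.1 = 0.7263 mol.
Since K⁺ + e⁻ → K, n(e⁻) passed = 1 × 0.7263 = 0.7263 mol.
Cells in series carry the same charge, so the same 0.7263 mol of electrons passes through cell 2.
Cd²⁺ + 2 e⁻ → Cd, so n(Cd) = 0.7263 / 2 = 0.3632 mol.
m(Cd) = 0.3632 × 112.41 = 40.8 g.

40.8 g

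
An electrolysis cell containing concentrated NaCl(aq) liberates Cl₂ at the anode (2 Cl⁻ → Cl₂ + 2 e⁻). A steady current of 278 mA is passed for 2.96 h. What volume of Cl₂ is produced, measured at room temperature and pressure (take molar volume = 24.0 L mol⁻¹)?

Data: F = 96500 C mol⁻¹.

Q = I·t = 0.2780 A × 10656 s = 2962 C.
n(e⁻) = Q/F = 2962 / 96500 = 0.03070 mol.
2 electrons are transferred per Cl₂ molecule, so n(Cl₂) = 0.03070 / 2 = 0.01535 mol.
V = n × V_m = 0.01535 × 24.0 = 0.368 L.

0.368 L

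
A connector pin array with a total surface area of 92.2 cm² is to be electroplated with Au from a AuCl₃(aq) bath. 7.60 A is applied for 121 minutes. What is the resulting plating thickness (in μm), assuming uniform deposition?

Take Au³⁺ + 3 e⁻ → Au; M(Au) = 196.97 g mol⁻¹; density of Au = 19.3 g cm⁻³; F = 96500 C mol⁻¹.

211 μm

Q = I·t = 7.600 × 7260.0 = 55180 C; n(e⁻) = 0.5718 mol.
n(Au) = n(e⁻)/3 = 0.1906 mol, so m = 0.1906 × 196.97 = 37.54 g.
Volume = m/ρ = 37.54 / 19.3 = 1.945 cm³.
Thickness = V/A = 1.945 / 92.2 = 0.0211 cm = 211 μm.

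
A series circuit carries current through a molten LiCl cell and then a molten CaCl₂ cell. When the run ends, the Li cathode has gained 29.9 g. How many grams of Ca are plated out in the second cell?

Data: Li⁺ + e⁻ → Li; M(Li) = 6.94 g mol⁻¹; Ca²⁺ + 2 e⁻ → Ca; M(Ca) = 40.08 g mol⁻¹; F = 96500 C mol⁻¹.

86.3 g

n(Li) = 29.9 / 6.94 = 4.308 mol.
Since Li⁺ + e⁻ → Li, n(e⁻) passed = 1 × 4.308 = 4.308 mol.
Cells in series carry the same charge, so the same 4.308 mol of electrons passes through cell 2.
Ca²⁺ + 2 e⁻ → Ca, so n(Ca) = 4.308 / 2 = 2.154 mol.
m(Ca) = 2.154 × 40.08 = 86.3 g.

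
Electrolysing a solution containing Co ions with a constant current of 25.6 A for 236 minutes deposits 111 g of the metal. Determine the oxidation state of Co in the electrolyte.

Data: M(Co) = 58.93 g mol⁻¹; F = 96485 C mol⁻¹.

Q = I·t = 25.60 A × 14160 s = 362500 C, so n(e⁻) = 362500/96485 = 3.757 mol.
n(Co) deposited = 111 / 58.93 = 1.884 mol.
Electrons per atom = n(e⁻)/n(Co) = 3.757 / 1.884 = 1.99 ≈ 2, so the ion is Co²⁺.

+2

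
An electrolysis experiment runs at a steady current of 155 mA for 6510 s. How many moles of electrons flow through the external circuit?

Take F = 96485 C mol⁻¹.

0.0105 mol

Q = I·t = 0.1550 A × 6510.0 s = 1009 C.
n(e⁻) = Q/F = 1009 / 96485 = 0.0105 mol.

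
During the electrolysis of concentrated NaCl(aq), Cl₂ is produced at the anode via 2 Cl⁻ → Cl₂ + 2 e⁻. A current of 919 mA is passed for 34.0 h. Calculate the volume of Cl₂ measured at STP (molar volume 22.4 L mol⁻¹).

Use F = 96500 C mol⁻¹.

Q = I·t = 0.9190 A × 122400 s = 112500 C.
n(e⁻) = Q/F = 112500 / 96500 = 1.166 mol.
2 electrons are transferred per Cl₂ molecule, so n(Cl₂) = 1.166 / 2 = 0.5828 mol.
V = n × V_m = 0.5828 × 22.4 = 13.1 L.

13.1 L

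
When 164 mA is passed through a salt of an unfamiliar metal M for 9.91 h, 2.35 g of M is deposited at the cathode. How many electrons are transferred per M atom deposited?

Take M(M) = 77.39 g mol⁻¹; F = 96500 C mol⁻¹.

2

Q = I·t = 0.1640 A × 35676 s = 5851 C, so n(e⁻) = 5851/96500 = 0.06063 mol.
n(M) deposited = 2.35 / 77.39 = 0.03037 mol.
Electrons per atom = n(e⁻)/n(M) = 0.06063 / 0.03037 = 2.00 ≈ 2, so the ion is M²⁺.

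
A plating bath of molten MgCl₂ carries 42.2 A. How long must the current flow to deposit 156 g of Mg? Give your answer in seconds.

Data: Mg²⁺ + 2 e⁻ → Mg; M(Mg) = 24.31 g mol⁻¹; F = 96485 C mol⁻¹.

29300 s

n(Mg) = m/M = 156 / 24.31 = 6.417 mol.
Each Mg atom requires 2 electrons, so n(e⁻) = 2 × 6.417 = 12.83 mol.
Q = n(e⁻)·F = 12.83 × 96485 = 1238000 C.
t = Q/I = 1238000 / 42.20 A = 29340 s.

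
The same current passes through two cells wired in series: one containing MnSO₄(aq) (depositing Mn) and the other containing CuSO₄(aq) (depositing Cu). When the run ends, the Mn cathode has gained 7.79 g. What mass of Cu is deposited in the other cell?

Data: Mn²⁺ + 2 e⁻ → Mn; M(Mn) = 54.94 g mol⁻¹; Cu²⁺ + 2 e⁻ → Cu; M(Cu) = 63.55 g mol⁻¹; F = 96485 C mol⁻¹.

n(Mn) = 7.79 / 54.94 = 0.1418 mol.
Since Mn²⁺ + 2 e⁻ → Mn, n(e⁻) passed = 2 × 0.1418 = 0.2836 mol.
Cells in series carry the same charge, so the same 0.2836 mol of electrons passes through cell 2.
Cu²⁺ + 2 e⁻ → Cu, so n(Cu) = 0.2836 / 2 = 0.1418 mol.
m(Cu) = 0.1418 × 63.55 = 9.01 g.

9.01 g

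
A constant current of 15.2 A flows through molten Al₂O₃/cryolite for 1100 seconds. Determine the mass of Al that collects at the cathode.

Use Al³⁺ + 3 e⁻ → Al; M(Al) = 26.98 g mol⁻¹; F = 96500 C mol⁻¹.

Q = I·t = 15.20 A × 1100.0 s = 16720 C.
n(e⁻) = Q/F = 16720 / 96500 = 0.1733 mol.
Al³⁺ + 3 e⁻ → Al, so n(Al) = n(e⁻)/3 = 0.05775 mol.
m = n·M = 0.05775 × 26.98 = 1.56 g.

1.56 g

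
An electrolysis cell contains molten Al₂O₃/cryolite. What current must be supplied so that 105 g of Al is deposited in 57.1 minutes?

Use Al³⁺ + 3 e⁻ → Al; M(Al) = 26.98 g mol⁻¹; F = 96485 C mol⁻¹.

n(Al) = 105 / 26.98 = 3.892 mol.
n(e⁻) = 3 × 3.892 = 11.68 mol.
Q = n(e⁻)·F = 11.68 × 96485 = 1126000 C.
I = Q/t = 1126000 / 3426.0 s = 329 A.

329 A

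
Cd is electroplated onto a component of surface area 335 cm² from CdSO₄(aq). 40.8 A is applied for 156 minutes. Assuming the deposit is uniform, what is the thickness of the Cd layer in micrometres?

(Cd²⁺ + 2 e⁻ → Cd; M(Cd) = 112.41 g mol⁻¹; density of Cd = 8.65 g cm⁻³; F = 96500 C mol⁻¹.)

768 μm

Q = I·t = 40.80 × 9360.0 = 381900 C; n(e⁻) = 3.957 mol.
n(Cd) = n(e⁻)/2 = 1.979 mol, so m = 1.979 × 112.41 = 222.4 g.
Volume = m/ρ = 222.4 / 8.65 = 25.71 cm³.
Thickness = V/A = 25.71 / 335 = 0.0768 cm = 768 μm.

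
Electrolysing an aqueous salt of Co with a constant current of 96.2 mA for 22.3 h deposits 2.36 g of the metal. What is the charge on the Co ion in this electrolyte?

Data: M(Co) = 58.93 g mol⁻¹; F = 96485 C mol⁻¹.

+2

Q = I·t = 0.09620 A × 80280 s = 7723 C, so n(e⁻) = 7723/96485 = 0.08004 mol.
n(Co) deposited = 2.36 / 58.93 = 0.04005 mol.
Electrons per atom = n(e⁻)/n(Co) = 0.08004 / 0.04005 = 2.00 ≈ 2, so the ion is Co²⁺.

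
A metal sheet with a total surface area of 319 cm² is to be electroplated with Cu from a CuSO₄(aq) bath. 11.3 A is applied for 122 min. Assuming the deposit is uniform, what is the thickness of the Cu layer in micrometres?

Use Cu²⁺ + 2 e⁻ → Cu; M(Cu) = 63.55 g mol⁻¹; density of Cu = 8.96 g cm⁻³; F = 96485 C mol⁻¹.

Q = I·t = 11.30 × 7320.0 = 82720 C; n(e⁻) = 0.8573 mol.
n(Cu) = n(e⁻)/2 = 0.4286 mol, so m = 0.4286 × 63.55 = 27.24 g.
Volume = m/ρ = 27.24 / 8.96 = 3.040 cm³.
Thickness = V/A = 3.040 / 319 = 0.00953 cm = 95.3 μm.

95.3 μm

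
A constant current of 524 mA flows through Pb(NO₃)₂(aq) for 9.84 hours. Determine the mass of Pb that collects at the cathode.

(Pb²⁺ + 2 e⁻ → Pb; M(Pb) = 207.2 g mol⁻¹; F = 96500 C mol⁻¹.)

Q = I·t = 0.5240 A × 35424 s = 18560 C.
n(e⁻) = Q/F = 18560 / 96500 = 0.1924 mol.
Pb²⁺ + 2 e⁻ → Pb, so n(Pb) = n(e⁻)/2 = 0.09618 mol.
m = n·M = 0.09618 × 207.2 = 19.9 g.

19.9 g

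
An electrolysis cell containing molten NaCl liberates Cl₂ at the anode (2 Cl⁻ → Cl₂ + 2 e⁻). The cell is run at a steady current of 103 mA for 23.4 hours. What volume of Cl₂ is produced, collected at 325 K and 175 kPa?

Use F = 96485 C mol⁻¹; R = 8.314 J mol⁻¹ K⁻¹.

0.694 L

Q = I·t = 0.1030 A × 84240 s = 8677 C.
n(e⁻) = Q/F = 8677 / 96485 = 0.08993 mol.
2 electrons are transferred per Cl₂ molecule, so n(Cl₂) = 0.08993 / 2 = 0.04496 mol.
V = nRT/P = (0.04496 × 8.314 × 325) / (175 × 10³ Pa) = 6.94 × 10⁻⁴ m³ = 0.694 L.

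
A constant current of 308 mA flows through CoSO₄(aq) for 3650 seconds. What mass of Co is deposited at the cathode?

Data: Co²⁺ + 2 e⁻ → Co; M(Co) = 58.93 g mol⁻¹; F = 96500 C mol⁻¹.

Q = I·t = 0.3080 A × 3650.0 s = 1124 C.
n(e⁻) = Q/F = 1124 / 96500 = 0.01165 mol.
Co²⁺ + 2 e⁻ → Co, so n(Co) = n(e⁻)/2 = 0.005825 mol.
m = n·M = 0.005825 × 58.93 = 0.343 g.

0.343 g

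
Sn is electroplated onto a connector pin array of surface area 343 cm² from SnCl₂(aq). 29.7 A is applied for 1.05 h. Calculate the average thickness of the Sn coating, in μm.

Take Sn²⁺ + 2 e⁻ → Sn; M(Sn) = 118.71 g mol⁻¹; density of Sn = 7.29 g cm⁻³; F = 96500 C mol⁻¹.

Q = I·t = 29.70 × 3780.0 = 112300 C; n(e⁻) = 1.163 mol.
n(Sn) = n(e⁻)/2 = 0.5817 mol, so m = 0.5817 × 118.71 = 69.05 g.
Volume = m/ρ = 69.05 / 7.29 = 9.472 cm³.
Thickness = V/A = 9.472 / 343 = 0.0276 cm = 276 μm.

276 μm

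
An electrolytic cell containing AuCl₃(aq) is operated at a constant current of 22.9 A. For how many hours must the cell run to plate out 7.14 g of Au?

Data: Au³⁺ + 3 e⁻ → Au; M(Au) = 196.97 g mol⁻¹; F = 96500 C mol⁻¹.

0.127 h

n(Au) = m/M = 7.14 / 196.97 = 0.03625 mol.
Each Au atom requires 3 electrons, so n(e⁻) = 3 × 0.03625 = 0.1087 mol.
Q = n(e⁻)·F = 0.1087 × 96500 = 10490 C.
t = Q/I = 10490 / 22.90 A = 458.3 s = 0.127 h.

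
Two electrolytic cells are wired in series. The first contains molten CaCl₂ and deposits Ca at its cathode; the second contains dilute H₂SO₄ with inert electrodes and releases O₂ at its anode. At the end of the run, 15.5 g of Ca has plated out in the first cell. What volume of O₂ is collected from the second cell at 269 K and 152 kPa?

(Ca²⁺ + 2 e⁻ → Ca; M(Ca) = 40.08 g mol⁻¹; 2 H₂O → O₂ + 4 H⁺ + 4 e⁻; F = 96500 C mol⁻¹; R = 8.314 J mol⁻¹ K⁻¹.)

n(Ca) = 15.5 / 40.08 = 0.3867 mol, so n(e⁻) = 2 × 0.3867 = 0.7735 mol.
The cells are in series, so the same 0.7735 mol of electrons passes through the second cell.
2 H₂O → O₂ + 4 H⁺ + 4 e⁻ — 4 mol e⁻ per mol O₂, so n(O₂) = 0.7735/4 = 0.1934 mol.
V = nRT/P = (0.1934 × 8.314 × 269) / (152 × 10³) = 0.00285 m³ = 2.85 L.

2.85 L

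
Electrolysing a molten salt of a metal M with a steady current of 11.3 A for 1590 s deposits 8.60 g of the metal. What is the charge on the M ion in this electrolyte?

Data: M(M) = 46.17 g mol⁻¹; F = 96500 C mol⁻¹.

+1

Q = I·t = 11.30 A × 1590.0 s = 17970 C, so n(e⁻) = 17970/96500 = 0.1862 mol.
n(M) deposited = 8.60 / 46.17 = 0.1863 mol.
Electrons per atom = n(e⁻)/n(M) = 0.1862 / 0.1863 = 1.00 ≈ 1, so the ion is M⁺.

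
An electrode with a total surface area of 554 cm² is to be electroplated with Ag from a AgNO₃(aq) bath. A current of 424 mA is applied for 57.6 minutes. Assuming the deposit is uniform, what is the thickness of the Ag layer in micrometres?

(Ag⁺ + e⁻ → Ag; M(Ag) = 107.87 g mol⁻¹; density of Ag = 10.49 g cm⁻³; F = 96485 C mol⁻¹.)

2.82 μm

Q = I·t = 0.4240 × 3456.0 = 1465 C; n(e⁻) = 0.01519 mol.
n(Ag) = n(e⁻)/1 = 0.01519 mol, so m = 0.01519 × 107.87 = 1.638 g.
Volume = m/ρ = 1.638 / 10.49 = 0.1562 cm³.
Thickness = V/A = 0.1562 / 554 = 2.82 × 10⁻⁴ cm = 2.82 μm.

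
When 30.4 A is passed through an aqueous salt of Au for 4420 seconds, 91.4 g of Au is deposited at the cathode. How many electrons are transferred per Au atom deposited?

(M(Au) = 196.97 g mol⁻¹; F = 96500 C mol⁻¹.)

3

Q = I·t = 30.40 A × 4420.0 s = 134400 C, so n(e⁻) = 134400/96500 = 1.392 mol.
n(Au) deposited = 91.4 / 196.97 = 0.4640 mol.
Electrons per atom = n(e⁻)/n(Au) = 1.392 / 0.4640 = 3.00 ≈ 3, so the ion is Au³⁺.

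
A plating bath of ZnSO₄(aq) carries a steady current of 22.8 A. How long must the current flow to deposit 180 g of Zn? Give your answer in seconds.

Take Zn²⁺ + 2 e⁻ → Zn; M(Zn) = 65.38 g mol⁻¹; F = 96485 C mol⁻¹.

n(Zn) = m/M = 180 / 65.38 = 2.753 mol.
Each Zn atom requires 2 electrons, so n(e⁻) = 2 × 2.753 = 5.506 mol.
Q = n(e⁻)·F = 5.506 × 96485 = 531300 C.
t = Q/I = 531300 / 22.80 A = 23300 s.

23300 s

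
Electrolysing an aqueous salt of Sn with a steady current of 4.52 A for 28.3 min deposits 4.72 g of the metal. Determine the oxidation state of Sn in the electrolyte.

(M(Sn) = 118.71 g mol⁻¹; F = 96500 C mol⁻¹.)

+2

Q = I·t = 4.520 A × 1698.0 s = 7675 C, so n(e⁻) = 7675/96500 = 0.07953 mol.
n(Sn) deposited = 4.72 / 118.71 = 0.03976 mol.
Electrons per atom = n(e⁻)/n(Sn) = 0.07953 / 0.03976 = 2.00 ≈ 2, so the ion is Sn²⁺.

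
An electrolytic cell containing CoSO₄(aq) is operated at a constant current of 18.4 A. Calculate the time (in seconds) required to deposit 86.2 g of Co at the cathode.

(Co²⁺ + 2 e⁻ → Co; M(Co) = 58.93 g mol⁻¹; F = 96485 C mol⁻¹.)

15300 s

n(Co) = m/M = 86.2 / 58.93 = 1.463 mol.
Each Co atom requires 2 electrons, so n(e⁻) = 2 × 1.463 = 2.926 mol.
Q = n(e⁻)·F = 2.926 × 96485 = 282300 C.
t = Q/I = 282300 / 18.40 A = 15340 s.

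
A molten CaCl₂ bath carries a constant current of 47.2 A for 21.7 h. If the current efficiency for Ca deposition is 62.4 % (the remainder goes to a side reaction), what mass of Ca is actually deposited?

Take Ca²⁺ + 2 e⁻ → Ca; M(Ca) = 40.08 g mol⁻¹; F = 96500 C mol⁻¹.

Q = I·t = 47.20 × 78120 = 3687000 C.
n(e⁻) = 3687000/96500 = 38.21 mol; theoretically n(Ca) = 38.21/2 = 19.10 mol, m_theo = 765.7 g.
At 62.4 % efficiency, m_actual = 0.624 × 765.7 = 478 g.

478 g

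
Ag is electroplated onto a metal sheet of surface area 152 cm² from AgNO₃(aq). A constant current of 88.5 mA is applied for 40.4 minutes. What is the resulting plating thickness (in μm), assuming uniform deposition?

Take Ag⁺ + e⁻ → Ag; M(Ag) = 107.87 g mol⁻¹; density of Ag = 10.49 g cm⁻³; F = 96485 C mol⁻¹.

Q = I·t = 0.08850 × 2424.0 = 214.5 C; n(e⁻) = 0.002223 mol.
n(Ag) = n(e⁻)/1 = 0.002223 mol, so m = 0.002223 × 107.87 = 0.2398 g.
Volume = m/ρ = 0.2398 / 10.49 = 0.02286 cm³.
Thickness = V/A = 0.02286 / 152 = 1.50 × 10⁻⁴ cm = 1.50 μm.

1.50 μm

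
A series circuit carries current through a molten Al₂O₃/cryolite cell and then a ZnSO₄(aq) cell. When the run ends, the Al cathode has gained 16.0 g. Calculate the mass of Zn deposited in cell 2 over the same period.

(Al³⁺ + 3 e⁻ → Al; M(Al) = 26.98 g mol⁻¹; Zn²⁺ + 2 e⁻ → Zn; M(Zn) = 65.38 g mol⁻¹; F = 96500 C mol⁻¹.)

n(Al) = 16.0 / 26.98 = 0.5930 mol.
Since Al³⁺ + 3 e⁻ → Al, n(e⁻) passed = 3 × 0.5930 = 1.779 mol.
Cells in series carry the same charge, so the same 1.779 mol of electrons passes through cell 2.
Zn²⁺ + 2 e⁻ → Zn, so n(Zn) = 1.779 / 2 = 0.8895 mol.
m(Zn) = 0.8895 × 65.38 = 58.2 g.

58.2 g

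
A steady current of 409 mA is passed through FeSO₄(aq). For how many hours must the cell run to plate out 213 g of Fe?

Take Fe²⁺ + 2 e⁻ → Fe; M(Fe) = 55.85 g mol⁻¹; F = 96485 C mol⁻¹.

n(Fe) = m/M = 213 / 55.85 = 3.814 mol.
Each Fe atom requires 2 electrons, so n(e⁻) = 2 × 3.814 = 7.628 mol.
Q = n(e⁻)·F = 7.628 × 96485 = 735900 C.
t = Q/I = 735900 / 0.4090 A = 1799000 s = 500 h.

500 h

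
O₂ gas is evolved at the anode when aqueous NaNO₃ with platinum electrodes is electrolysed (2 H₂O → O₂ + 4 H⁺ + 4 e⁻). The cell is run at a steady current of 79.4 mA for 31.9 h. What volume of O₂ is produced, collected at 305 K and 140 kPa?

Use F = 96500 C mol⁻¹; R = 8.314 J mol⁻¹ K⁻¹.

0.428 L

Q = I·t = 0.07940 A × 114840 s = 9118 C.
n(e⁻) = Q/F = 9118 / 96500 = 0.09449 mol.
4 electrons are transferred per O₂ molecule, so n(O₂) = 0.09449 / 4 = 0.02362 mol.
V = nRT/P = (0.02362 × 8.314 × 305) / (140 × 10³ Pa) = 4.28 × 10⁻⁴ m³ = 0.428 L.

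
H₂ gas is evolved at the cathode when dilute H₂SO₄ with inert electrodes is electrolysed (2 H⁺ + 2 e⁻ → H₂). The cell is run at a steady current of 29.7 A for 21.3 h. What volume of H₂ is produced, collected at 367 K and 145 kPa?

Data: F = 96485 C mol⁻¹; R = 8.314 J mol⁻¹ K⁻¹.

248 L

Q = I·t = 29.70 A × 76680 s = 2277000 C.
n(e⁻) = Q/F = 2277000 / 96485 = 23.60 mol.
2 electrons are transferred per H₂ molecule, so n(H₂) = 23.60 / 2 = 11.80 mol.
V = nRT/P = (11.80 × 8.314 × 367) / (145 × 10³ Pa) = 0.248 m³ = 248 L.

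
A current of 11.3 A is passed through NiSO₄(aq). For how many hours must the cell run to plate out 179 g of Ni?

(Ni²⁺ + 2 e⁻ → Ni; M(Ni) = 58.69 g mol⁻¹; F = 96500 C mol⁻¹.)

n(Ni) = m/M = 179 / 58.69 = 3.050 mol.
Each Ni atom requires 2 electrons, so n(e⁻) = 2 × 3.050 = 6.100 mol.
Q = n(e⁻)·F = 6.100 × 96500 = 588600 C.
t = Q/I = 588600 / 11.30 A = 52090 s = 14.5 h.

14.5 h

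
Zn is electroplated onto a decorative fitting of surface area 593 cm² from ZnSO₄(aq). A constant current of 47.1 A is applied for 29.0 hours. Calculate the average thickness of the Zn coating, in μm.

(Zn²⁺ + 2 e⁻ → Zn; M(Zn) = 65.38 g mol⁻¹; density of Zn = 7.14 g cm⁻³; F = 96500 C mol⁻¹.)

Q = I·t = 47.10 × 104400 = 4917000 C; n(e⁻) = 50.96 mol.
n(Zn) = n(e⁻)/2 = 25.48 mol, so m = 25.48 × 65.38 = 1666 g.
Volume = m/ρ = 1666 / 7.14 = 233.3 cm³.
Thickness = V/A = 233.3 / 593 = 0.393 cm = 3930 μm.

3930 μm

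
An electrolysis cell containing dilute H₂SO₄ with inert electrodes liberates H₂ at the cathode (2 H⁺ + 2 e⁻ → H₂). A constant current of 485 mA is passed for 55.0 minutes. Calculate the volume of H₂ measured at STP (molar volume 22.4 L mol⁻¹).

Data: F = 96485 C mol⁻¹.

Q = I·t = 0.4850 A × 3300.0 s = 1600 C.
n(e⁻) = Q/F = 1600 / 96485 = 0.01659 mol.
2 electrons are transferred per H₂ molecule, so n(H₂) = 0.01659 / 2 = 0.008294 mol.
V = n × V_m = 0.008294 × 22.4 = 0.186 L.

0.186 L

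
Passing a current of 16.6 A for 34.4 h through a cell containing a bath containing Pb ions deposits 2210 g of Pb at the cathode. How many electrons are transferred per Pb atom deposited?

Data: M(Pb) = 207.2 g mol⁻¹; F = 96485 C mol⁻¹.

2

Q = I·t = 16.60 A × 123840 s = 2056000 C, so n(e⁻) = 2056000/96485 = 21.31 mol.
n(Pb) deposited = 2210 / 207.2 = 10.67 mol.
Electrons per atom = n(e⁻)/n(Pb) = 21.31 / 10.67 = 2.00 ≈ 2, so the ion is Pb²⁺.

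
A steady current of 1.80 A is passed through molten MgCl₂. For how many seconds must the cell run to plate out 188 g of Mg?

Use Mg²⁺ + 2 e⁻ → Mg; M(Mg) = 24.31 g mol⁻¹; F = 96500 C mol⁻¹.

8.29 × 10⁵ s

n(Mg) = m/M = 188 / 24.31 = 7.733 mol.
Each Mg atom requires 2 electrons, so n(e⁻) = 2 × 7.733 = 15.47 mol.
Q = n(e⁻)·F = 15.47 × 96500 = 1493000 C.
t = Q/I = 1493000 / 1.800 A = 829200 s.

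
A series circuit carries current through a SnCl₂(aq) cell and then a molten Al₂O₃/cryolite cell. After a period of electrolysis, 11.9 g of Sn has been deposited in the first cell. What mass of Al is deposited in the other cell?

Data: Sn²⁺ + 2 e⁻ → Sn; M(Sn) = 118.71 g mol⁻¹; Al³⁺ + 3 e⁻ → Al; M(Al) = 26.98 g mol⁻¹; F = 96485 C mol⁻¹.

1.80 g

n(Sn) = 11.9 / 118.71 = 0.1002 mol.
Since Sn²⁺ + 2 e⁻ → Sn, n(e⁻) passed = 2 × 0.1002 = 0.2005 mol.
Cells in series carry the same charge, so the same 0.2005 mol of electrons passes through cell 2.
Al³⁺ + 3 e⁻ → Al, so n(Al) = 0.2005 / 3 = 0.06683 mol.
m(Al) = 0.06683 × 26.98 = 1.80 g.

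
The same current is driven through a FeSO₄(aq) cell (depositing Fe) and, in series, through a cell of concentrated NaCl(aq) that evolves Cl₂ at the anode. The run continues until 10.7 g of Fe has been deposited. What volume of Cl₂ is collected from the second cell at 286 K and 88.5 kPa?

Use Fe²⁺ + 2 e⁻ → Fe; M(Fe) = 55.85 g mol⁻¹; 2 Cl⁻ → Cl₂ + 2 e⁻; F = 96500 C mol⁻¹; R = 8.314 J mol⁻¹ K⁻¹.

5.15 L

n(Fe) = 10.7 / 55.85 = 0.1916 mol, so n(e⁻) = 2 × 0.1916 = 0.3832 mol.
The cells are in series, so the same 0.3832 mol of electrons passes through the second cell.
2 Cl⁻ → Cl₂ + 2 e⁻ — 2 mol e⁻ per mol Cl₂, so n(Cl₂) = 0.3832/2 = 0.1916 mol.
V = nRT/P = (0.1916 × 8.314 × 286) / (88.5 × 10³) = 0.00515 m³ = 5.15 L.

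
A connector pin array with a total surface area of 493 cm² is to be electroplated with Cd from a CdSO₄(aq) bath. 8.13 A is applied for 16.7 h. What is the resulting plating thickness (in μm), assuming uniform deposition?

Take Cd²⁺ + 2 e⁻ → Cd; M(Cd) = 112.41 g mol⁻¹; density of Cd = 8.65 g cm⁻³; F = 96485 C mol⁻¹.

668 μm

Q = I·t = 8.130 × 60120 = 488800 C; n(e⁻) = 5.066 mol.
n(Cd) = n(e⁻)/2 = 2.533 mol, so m = 2.533 × 112.41 = 284.7 g.
Volume = m/ρ = 284.7 / 8.65 = 32.92 cm³.
Thickness = V/A = 32.92 / 493 = 0.0668 cm = 668 μm.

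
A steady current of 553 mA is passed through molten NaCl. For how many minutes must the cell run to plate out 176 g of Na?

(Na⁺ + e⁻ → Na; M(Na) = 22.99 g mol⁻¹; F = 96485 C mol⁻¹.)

n(Na) = m/M = 176 / 22.99 = 7.656 mol.
Each Na atom requires 1 electron, so n(e⁻) = 1 × 7.656 = 7.656 mol.
Q = n(e⁻)·F = 7.656 × 96485 = 738600 C.
t = Q/I = 738600 / 0.5530 A = 1336000 s = 22300 min.

22300 min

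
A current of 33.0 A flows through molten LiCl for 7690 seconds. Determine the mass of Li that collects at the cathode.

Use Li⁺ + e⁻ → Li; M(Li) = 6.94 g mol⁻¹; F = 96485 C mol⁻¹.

Q = I·t = 33.00 A × 7690.0 s = 253800 C.
n(e⁻) = Q/F = 253800 / 96485 = 2.630 mol.
Li⁺ + e⁻ → Li, so n(Li) = n(e⁻)/1 = 2.630 mol.
m = n·M = 2.630 × 6.94 = 18.3 g.

18.3 g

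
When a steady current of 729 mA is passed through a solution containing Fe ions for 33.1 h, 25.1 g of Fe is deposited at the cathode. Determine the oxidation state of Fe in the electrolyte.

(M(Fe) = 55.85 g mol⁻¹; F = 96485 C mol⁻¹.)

+2

Q = I·t = 0.7290 A × 119160 s = 86870 C, so n(e⁻) = 86870/96485 = 0.9003 mol.
n(Fe) deposited = 25.1 / 55.85 = 0.4494 mol.
Electrons per atom = n(e⁻)/n(Fe) = 0.9003 / 0.4494 = 2.00 ≈ 2, so the ion is Fe²⁺.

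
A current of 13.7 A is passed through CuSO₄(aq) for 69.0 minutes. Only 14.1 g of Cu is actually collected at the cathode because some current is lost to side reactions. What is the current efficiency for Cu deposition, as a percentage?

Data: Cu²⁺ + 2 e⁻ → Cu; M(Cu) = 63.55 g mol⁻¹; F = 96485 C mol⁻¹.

75.5 %

Q = I·t = 13.70 × 4140.0 = 56720 C; n(e⁻) = 56720/96485 = 0.5878 mol.
Theoretical n(Cu) = n(e⁻)/2 = 0.2939 mol, i.e. m_theo = 0.2939 × 63.55 = 18.68 g.
Efficiency = m_actual / m_theo = 14.1 / 18.68 = 75.5 %.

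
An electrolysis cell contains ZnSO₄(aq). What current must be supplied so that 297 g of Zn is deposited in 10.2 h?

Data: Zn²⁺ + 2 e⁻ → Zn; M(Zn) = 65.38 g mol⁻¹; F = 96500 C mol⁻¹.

23.9 A

n(Zn) = 297 / 65.38 = 4.543 mol.
n(e⁻) = 2 × 4.543 = 9.085 mol.
Q = n(e⁻)·F = 9.085 × 96500 = 876700 C.
I = Q/t = 876700 / 36720 s = 23.9 A.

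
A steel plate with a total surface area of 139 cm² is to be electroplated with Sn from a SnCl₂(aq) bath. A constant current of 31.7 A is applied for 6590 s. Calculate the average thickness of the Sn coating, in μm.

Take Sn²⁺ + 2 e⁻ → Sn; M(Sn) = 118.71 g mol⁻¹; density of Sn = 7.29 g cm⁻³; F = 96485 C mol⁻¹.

Q = I·t = 31.70 × 6590.0 = 208900 C; n(e⁻) = 2.165 mol.
n(Sn) = n(e⁻)/2 = 1.083 mol, so m = 1.083 × 118.71 = 128.5 g.
Volume = m/ρ = 128.5 / 7.29 = 17.63 cm³.
Thickness = V/A = 17.63 / 139 = 0.127 cm = 1270 μm.

1270 μm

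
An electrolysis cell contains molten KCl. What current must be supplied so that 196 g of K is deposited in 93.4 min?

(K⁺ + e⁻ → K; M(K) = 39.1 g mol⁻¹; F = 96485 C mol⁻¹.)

n(K) = 196 / 39.1 = 5.013 mol.
n(e⁻) = 1 × 5.013 = 5.013 mol.
Q = n(e⁻)·F = 5.013 × 96485 = 483700 C.
I = Q/t = 483700 / 5604.0 s = 86.3 A.

86.3 A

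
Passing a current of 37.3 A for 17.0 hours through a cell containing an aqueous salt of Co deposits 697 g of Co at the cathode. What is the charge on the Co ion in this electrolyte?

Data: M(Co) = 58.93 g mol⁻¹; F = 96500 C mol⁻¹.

+2

Q = I·t = 37.30 A × 61200 s = 2283000 C, so n(e⁻) = 2283000/96500 = 23.66 mol.
n(Co) deposited = 697 / 58.93 = 11.83 mol.
Electrons per atom = n(e⁻)/n(Co) = 23.66 / 11.83 = 2.00 ≈ 2, so the ion is Co²⁺.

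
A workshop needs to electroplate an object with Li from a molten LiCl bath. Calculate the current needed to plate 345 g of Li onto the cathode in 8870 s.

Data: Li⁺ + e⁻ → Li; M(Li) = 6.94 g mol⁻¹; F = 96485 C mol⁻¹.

541 A

n(Li) = 345 / 6.94 = 49.71 mol.
n(e⁻) = 1 × 49.71 = 49.71 mol.
Q = n(e⁻)·F = 49.71 × 96485 = 4796000 C.
I = Q/t = 4796000 / 8870.0 s = 541 A.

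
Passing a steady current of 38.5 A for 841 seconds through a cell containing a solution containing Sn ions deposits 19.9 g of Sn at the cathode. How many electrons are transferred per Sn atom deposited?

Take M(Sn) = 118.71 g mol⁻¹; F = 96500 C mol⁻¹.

2

Q = I·t = 38.50 A × 841.00 s = 32380 C, so n(e⁻) = 32380/96500 = 0.3355 mol.
n(Sn) deposited = 19.9 / 118.71 = 0.1676 mol.
Electrons per atom = n(e⁻)/n(Sn) = 0.3355 / 0.1676 = 2.00 ≈ 2, so the ion is Sn²⁺.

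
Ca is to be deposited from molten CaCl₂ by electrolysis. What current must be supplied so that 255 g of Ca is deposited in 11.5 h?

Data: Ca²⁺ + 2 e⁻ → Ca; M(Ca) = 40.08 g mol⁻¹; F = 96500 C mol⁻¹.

29.7 A

n(Ca) = 255 / 40.08 = 6.362 mol.
n(e⁻) = 2 × 6.362 = 12.72 mol.
Q = n(e⁻)·F = 12.72 × 96500 = 1228000 C.
I = Q/t = 1228000 / 41400 s = 29.7 A.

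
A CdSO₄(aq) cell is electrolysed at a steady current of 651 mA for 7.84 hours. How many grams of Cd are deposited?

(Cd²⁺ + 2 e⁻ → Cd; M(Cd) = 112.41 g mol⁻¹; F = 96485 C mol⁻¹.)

Q = I·t = 0.6510 A × 28224 s = 18370 C.
n(e⁻) = Q/F = 18370 / 96485 = 0.1904 mol.
Cd²⁺ + 2 e⁻ → Cd, so n(Cd) = n(e⁻)/2 = 0.09522 mol.
m = n·M = 0.09522 × 112.41 = 10.7 g.

10.7 g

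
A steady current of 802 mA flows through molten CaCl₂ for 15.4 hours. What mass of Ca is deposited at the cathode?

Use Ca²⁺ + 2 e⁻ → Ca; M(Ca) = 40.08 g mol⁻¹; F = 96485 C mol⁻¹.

Q = I·t = 0.8020 A × 55440 s = 44460 C.
n(e⁻) = Q/F = 44460 / 96485 = 0.4608 mol.
Ca²⁺ + 2 e⁻ → Ca, so n(Ca) = n(e⁻)/2 = 0.2304 mol.
m = n·M = 0.2304 × 40.08 = 9.23 g.

9.23 g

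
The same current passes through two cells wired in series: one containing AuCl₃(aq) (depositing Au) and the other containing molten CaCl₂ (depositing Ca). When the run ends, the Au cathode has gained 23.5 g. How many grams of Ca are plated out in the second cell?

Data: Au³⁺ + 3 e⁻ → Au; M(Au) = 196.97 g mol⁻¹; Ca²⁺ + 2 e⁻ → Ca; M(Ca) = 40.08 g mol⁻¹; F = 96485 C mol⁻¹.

n(Au) = 23.5 / 196.97 = 0.1193 mol.
Since Au³⁺ + 3 e⁻ → Au, n(e⁻) passed = 3 × 0.1193 = 0.3579 mol.
Cells in series carry the same charge, so the same 0.3579 mol of electrons passes through cell 2.
Ca²⁺ + 2 e⁻ → Ca, so n(Ca) = 0.3579 / 2 = 0.1790 mol.
m(Ca) = 0.1790 × 40.08 = 7.17 g.

7.17 g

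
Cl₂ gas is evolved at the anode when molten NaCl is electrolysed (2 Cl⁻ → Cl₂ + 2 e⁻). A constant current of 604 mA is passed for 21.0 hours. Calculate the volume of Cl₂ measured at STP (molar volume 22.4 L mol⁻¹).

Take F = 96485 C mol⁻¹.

Q = I·t = 0.6040 A × 75600 s = 45660 C.
n(e⁻) = Q/F = 45660 / 96485 = 0.4733 mol.
2 electrons are transferred per Cl₂ molecule, so n(Cl₂) = 0.4733 / 2 = 0.2366 mol.
V = n × V_m = 0.2366 × 22.4 = 5.30 L.

5.30 L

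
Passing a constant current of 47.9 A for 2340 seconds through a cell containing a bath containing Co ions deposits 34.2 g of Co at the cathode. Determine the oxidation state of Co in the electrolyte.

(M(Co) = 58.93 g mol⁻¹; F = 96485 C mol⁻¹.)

+2

Q = I·t = 47.90 A × 2340.0 s = 112100 C, so n(e⁻) = 112100/96485 = 1.162 mol.
n(Co) deposited = 34.2 / 58.93 = 0.5803 mol.
Electrons per atom = n(e⁻)/n(Co) = 1.162 / 0.5803 = 2.00 ≈ 2, so the ion is Co²⁺.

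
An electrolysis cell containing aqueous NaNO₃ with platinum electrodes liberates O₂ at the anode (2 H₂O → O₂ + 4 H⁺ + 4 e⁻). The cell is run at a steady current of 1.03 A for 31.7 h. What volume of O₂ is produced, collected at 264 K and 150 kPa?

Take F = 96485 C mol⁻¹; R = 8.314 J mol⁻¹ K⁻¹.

4.46 L

Q = I·t = 1.030 A × 114120 s = 117500 C.
n(e⁻) = Q/F = 117500 / 96485 = 1.218 mol.
4 electrons are transferred per O₂ molecule, so n(O₂) = 1.218 / 4 = 0.3046 mol.
V = nRT/P = (0.3046 × 8.314 × 264) / (150 × 10³ Pa) = 0.00446 m³ = 4.46 L.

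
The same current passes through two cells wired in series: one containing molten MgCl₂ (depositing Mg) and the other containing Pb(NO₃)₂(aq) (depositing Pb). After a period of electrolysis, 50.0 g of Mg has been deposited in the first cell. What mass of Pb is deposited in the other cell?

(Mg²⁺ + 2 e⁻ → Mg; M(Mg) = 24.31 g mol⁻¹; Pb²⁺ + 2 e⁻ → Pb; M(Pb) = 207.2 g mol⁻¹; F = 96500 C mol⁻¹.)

426 g

n(Mg) = 50.0 / 24.31 = 2.057 mol.
Since Mg²⁺ + 2 e⁻ → Mg, n(e⁻) passed = 2 × 2.057 = 4.114 mol.
Cells in series carry the same charge, so the same 4.114 mol of electrons passes through cell 2.
Pb²⁺ + 2 e⁻ → Pb, so n(Pb) = 4.114 / 2 = 2.057 mol.
m(Pb) = 2.057 × 207.2 = 426 g.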